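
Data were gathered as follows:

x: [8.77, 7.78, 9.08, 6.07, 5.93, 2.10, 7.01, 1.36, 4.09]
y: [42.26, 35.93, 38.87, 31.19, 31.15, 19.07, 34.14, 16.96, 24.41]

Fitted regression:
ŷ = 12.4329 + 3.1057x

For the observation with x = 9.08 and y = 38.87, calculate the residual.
Residual = -1.7627

The residual is the difference between the actual value and the predicted value:

Residual = y - ŷ

Step 1: Calculate predicted value
ŷ = 12.4329 + 3.1057 × 9.08
ŷ = 40.6327

Step 2: Calculate residual
Residual = 38.87 - 40.6327
Residual = -1.7627

Sign check: y < ŷ, so the point is below the line and the fit overestimates here.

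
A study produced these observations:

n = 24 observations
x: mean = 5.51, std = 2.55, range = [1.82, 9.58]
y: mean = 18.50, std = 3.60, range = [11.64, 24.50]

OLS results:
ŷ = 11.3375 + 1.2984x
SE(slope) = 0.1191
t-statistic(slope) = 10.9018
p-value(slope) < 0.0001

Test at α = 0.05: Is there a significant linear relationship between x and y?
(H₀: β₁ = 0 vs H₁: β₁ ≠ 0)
Since p-value < 0.0001 < α = 0.05, reject H₀ — the slope is significantly different from 0.

Hypothesis test for the slope coefficient:

H₀: β₁ = 0 (no linear relationship)
H₁: β₁ ≠ 0 (linear relationship exists)

Test statistic: t = β̂₁ / SE(β̂₁) = 1.2984 / 0.1191 = 10.9018

With df = 22, the two-sided p-value for |t| = 10.9018 is <0.0001.

Decision rule: reject H₀ if p-value < α.
p-value < 0.0001 < α = 0.05 → reject H₀.

At α = 0.05 the data do provide convincing evidence of a nonzero slope.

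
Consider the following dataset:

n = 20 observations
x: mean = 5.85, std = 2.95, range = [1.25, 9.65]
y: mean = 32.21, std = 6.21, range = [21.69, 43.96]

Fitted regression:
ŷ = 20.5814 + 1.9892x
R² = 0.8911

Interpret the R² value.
The model explains 89.11% of the variance in y (R² = 0.8911), leaving 10.89% unexplained; the fit is strong.

R² (coefficient of determination) measures the proportion of variance in y explained by the regression model.

Here R² = 0.8911:
- Explained: 89.11% of the variation in y
- Unexplained (residual): 100% − 89.11% = 10.89%
- Rule of thumb (below 0.3 weak; 0.3 to below 0.7 moderate; 0.7 and above strong) → strong

Note: R² never decreases when predictors are added, so it should not be used alone to compare models of different size.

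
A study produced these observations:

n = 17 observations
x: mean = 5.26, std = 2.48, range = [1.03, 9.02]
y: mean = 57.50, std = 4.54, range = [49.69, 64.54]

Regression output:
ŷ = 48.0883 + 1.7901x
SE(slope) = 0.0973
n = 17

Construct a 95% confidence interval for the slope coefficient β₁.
The 95% CI for β₁ is (1.5827, 1.9975)

Confidence interval for the slope:

The 95% CI for β₁ is: β̂₁ ± t*(α/2, n-2) × SE(β̂₁)

Step 1: Find critical t-value
- Confidence level = 0.95
- Degrees of freedom = n - 2 = 17 - 2 = 15
- t*(α/2, 15) = 2.1314

Step 2: Calculate margin of error
Margin = 2.1314 × 0.0973 = 0.2074

Step 3: Construct interval
CI = 1.7901 ± 0.2074
CI = (1.5827, 1.9975)

Interpretation: each one-unit increase in x is associated with a change in mean y of between 1.5827 and 1.9975, with 95% confidence.
Since 0 is outside the interval, a two-sided test at α = 0.05 would reject H₀: β₁ = 0.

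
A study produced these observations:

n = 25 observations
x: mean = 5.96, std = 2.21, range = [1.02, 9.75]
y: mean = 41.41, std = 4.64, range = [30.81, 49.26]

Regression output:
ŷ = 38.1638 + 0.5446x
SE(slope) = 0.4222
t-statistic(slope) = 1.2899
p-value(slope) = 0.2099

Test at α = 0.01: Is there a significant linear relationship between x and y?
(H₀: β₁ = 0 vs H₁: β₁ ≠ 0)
Since p-value = 0.2099 ≥ α = 0.01, fail to reject H₀ — the slope is not significantly different from 0.

Hypothesis test for the slope coefficient:

H₀: β₁ = 0 (no linear relationship)
H₁: β₁ ≠ 0 (linear relationship exists)

Test statistic: t = β̂₁ / SE(β̂₁) = 0.5446 / 0.4222 = 1.2899

The p-value (0.2099) is the probability, under H₀, of a t-statistic at least as extreme as |t| = 1.2899 (two-sided, df = n − 2 = 23).

Decision rule: reject H₀ if p-value < α.
p-value = 0.2099 ≥ α = 0.01 → fail to reject H₀.

Conclusion: the linear association between x and y is not significant at the 1% level.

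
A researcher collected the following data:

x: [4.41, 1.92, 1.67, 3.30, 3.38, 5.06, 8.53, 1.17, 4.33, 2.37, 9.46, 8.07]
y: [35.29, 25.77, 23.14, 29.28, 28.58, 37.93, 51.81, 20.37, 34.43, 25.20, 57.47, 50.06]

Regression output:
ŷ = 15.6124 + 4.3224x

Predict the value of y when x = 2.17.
ŷ = 24.9920

Plug x = 2.17 into the fitted line:

ŷ = 15.6124 + 4.3224 × 2.17
ŷ = 15.6124 + 9.3796
ŷ = 24.9920

This is a point prediction; actual observations scatter around it by roughly the residual standard deviation.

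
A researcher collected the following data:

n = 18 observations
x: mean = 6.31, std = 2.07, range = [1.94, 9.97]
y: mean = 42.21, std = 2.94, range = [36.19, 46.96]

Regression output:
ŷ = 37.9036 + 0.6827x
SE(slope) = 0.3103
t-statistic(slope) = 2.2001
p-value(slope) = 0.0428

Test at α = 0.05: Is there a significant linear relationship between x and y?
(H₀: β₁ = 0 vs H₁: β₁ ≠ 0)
Since p-value = 0.0428 < α = 0.05, reject H₀ — the slope is significantly different from 0.

Hypothesis test for the slope coefficient:

H₀: β₁ = 0 (no linear relationship)
H₁: β₁ ≠ 0 (linear relationship exists)

Test statistic: t = β̂₁ / SE(β̂₁) = 0.6827 / 0.3103 = 2.2001

p = 0.0428: how often a slope estimate this far from 0 (in SE units) would arise by chance if β₁ were truly 0.

Decision rule: reject H₀ if p-value < α.
p-value = 0.0428 < α = 0.05 → reject H₀.

There is sufficient evidence at the 5% significance level to conclude that a linear relationship exists between x and y.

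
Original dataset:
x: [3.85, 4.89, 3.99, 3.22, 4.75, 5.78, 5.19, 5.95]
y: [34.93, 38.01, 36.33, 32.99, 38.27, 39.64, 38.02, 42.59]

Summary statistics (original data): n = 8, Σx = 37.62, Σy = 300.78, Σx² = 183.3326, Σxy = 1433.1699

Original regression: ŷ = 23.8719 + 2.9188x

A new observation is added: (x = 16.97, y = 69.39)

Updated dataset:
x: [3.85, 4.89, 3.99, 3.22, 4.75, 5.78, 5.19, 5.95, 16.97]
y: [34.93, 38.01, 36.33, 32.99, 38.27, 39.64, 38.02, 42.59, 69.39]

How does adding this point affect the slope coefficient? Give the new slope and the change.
Adding the point moves β₁ from 2.9188 to 2.6066, i.e. it decreases by 0.3122 (-10.7%).

x = 16.97 lies well outside the original x-range [3.22, 5.95] (x̄ ≈ 4.70), so this observation has high leverage and can move the slope substantially.

Step 1: Update the sums with the new point (n goes from 8 to 9)
Σx  = 37.62 + 16.97 = 54.59
Σy  = 300.78 + 69.39 = 370.17
Σx² = 183.3326 + 16.97² = 183.3326 + 287.9809 = 471.3135
Σxy = 1433.1699 + 16.97×69.39 = 1433.1699 + 1177.5483 = 2610.7182

Step 2: Recompute the slope with b₁ = (nΣxy − ΣxΣy) / (nΣx² − (Σx)²)
Numerator   = 9×2610.7182 − 54.59×370.17 = 23496.4638 − 20207.5803 = 3288.8835
Denominator = 9×471.3135 − 54.59² = 4241.8215 − 2980.0681 = 1261.7534
b₁(new) = 3288.8835 / 1261.7534 = 2.6066

(Same formula on the original sums: (8×1433.1699 − 37.62×300.78) / (8×183.3326 − 37.62²) = 150.0156 / 51.3964 = 2.9188, matching the given fit.)

Step 3: Change in slope
Δβ₁ = 2.6066 − 2.9188 = -0.3122
Relative change = -0.3122 / 2.9188 × 100% = -10.7%
→ the slope decreases when the point is added.

A high-leverage point only changes the slope if it is off the original line; here y = 69.39 is below the original trend, so the slope decreases.
In practice: check such a point for data-entry or measurement error.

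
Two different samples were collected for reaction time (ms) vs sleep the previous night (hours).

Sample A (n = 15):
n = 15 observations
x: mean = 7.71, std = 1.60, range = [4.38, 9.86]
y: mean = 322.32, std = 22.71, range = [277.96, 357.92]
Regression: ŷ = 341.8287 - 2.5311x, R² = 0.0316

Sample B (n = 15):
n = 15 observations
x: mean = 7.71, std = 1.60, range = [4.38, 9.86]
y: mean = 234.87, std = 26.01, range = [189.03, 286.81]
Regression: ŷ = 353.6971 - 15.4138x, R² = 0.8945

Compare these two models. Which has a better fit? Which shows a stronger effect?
Model B has the better fit (R² = 0.8945 vs 0.0316). Model B shows the stronger effect (|β₁| = 15.4138 vs 2.5311).

Model Comparison:

Which explains more variance? (R²)
- Model A: R² = 0.0316 → 3.16% of variance in reaction time explained
- Model B: R² = 0.8945 → 89.45% of variance in reaction time explained
- 0.8945 > 0.0316 → Model B has the better fit

Strength of effect — compare |β₁|:
- Model A: β₁ = -2.5311 → predicted reaction time falls 2.5311 ms per additional hour of sleep
- Model B: β₁ = -15.4138 → predicted reaction time falls 15.4138 ms per additional hour of sleep
- |-2.5311| < |-15.4138| → Model B shows the stronger marginal effect

Note: A better fit (higher R²) doesn't necessarily mean a more important relationship.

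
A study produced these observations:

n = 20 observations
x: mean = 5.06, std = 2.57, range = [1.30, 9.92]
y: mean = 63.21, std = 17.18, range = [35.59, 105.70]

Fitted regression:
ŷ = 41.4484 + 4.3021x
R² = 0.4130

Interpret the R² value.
R² = 0.4130 means 41.30% of the variation in y is explained by the linear relationship with x. This indicates a moderate fit.

The coefficient of determination R² is the fraction of the total variation in y that the fitted line accounts for.

Here R² = 0.4130:
- Explained: 41.30% of the variation in y
- Unexplained (residual): 100% − 41.30% = 58.70%
- Rule of thumb (below 0.3 weak; 0.3 to below 0.7 moderate; 0.7 and above strong) → moderate

Note: R² never decreases when predictors are added, so it should not be used alone to compare models of different size.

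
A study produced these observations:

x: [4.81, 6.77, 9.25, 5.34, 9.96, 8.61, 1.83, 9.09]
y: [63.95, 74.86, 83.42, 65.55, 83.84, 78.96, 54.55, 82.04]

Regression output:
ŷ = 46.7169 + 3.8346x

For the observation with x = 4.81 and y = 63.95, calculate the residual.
Residual = -1.2113

The residual is the difference between the actual value and the predicted value:

Residual = y - ŷ

Step 1: Calculate predicted value
ŷ = 46.7169 + 3.8346 × 4.81
ŷ = 65.1613

Step 2: Calculate residual
Residual = 63.95 - 65.1613
Residual = -1.2113

The residual is negative, so the observed y = 63.95 sits below the regression line (the line overestimates it by 1.2113).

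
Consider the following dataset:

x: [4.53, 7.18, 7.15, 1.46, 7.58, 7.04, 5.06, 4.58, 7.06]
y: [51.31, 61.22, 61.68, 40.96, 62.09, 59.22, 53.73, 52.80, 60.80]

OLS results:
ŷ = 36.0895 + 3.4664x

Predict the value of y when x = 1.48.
ŷ = 41.2198

x = 1.48 lies inside the observed range [1.46, 7.58], so the fitted equation applies directly:

ŷ = 36.0895 + 3.4664 × 1.48
ŷ = 36.0895 + 5.1303
ŷ = 41.2198

This is the fitted mean response at that x — an individual observation would come with a wider prediction interval.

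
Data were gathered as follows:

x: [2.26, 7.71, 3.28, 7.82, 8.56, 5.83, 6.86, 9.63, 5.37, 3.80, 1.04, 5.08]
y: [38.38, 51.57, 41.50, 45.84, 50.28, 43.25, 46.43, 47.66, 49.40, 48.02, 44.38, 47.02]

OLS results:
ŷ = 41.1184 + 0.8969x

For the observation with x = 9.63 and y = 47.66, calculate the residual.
Residual = -2.0955

The residual is the difference between the actual value and the predicted value:

Residual = y - ŷ

Step 1: Calculate predicted value
ŷ = 41.1184 + 0.8969 × 9.63
ŷ = 49.7555

Step 2: Calculate residual
Residual = 47.66 - 49.7555
Residual = -2.0955

The residual is negative, so the observed y = 47.66 sits below the regression line (the line overestimates it by 2.0955).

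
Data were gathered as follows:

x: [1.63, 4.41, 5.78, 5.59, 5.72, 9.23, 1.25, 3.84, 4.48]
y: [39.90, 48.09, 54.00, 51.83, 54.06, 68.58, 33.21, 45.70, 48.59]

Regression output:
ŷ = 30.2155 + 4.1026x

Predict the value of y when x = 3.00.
ŷ = 42.5233

To predict y for x = 3.00, substitute into the regression equation:

ŷ = 30.2155 + 4.1026 × 3.00
ŷ = 30.2155 + 12.3078
ŷ = 42.5233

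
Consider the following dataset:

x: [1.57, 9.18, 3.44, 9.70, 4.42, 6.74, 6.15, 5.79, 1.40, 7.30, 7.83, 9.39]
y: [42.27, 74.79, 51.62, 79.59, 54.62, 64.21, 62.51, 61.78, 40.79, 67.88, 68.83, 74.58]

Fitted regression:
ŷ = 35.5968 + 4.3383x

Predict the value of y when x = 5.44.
ŷ = 59.1972

x = 5.44 lies inside the observed range [1.40, 9.70], so the fitted equation applies directly:

ŷ = 35.5968 + 4.3383 × 5.44
ŷ = 35.5968 + 23.6004
ŷ = 59.1972

This is the fitted mean response at that x — an individual observation would come with a wider prediction interval.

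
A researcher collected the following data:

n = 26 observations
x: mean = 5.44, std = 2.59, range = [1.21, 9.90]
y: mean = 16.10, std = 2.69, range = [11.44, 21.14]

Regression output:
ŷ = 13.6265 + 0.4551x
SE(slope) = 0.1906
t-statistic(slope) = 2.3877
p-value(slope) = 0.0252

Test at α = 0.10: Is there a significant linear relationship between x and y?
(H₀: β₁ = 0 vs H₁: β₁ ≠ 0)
p-value = 0.0252 < α = 0.10, so we reject H₀. The relationship is significant.

Hypothesis test for the slope coefficient:

H₀: β₁ = 0 (no linear relationship)
H₁: β₁ ≠ 0 (linear relationship exists)

Test statistic: t = β̂₁ / SE(β̂₁) = 0.4551 / 0.1906 = 2.3877

The p-value (0.0252) is the probability, under H₀, of a t-statistic at least as extreme as |t| = 2.3877 (two-sided, df = n − 2 = 24).

Decision rule: reject H₀ if p-value < α.
p-value = 0.0252 < α = 0.10 → reject H₀.

Conclusion: the linear association between x and y is significant at the 10% level.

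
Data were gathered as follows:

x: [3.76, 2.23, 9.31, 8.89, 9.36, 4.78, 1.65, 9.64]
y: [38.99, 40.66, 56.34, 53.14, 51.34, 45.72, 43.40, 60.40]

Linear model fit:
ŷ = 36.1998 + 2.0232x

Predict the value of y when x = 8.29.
ŷ = 52.9721

To predict y for x = 8.29, substitute into the regression equation:

ŷ = 36.1998 + 2.0232 × 8.29
ŷ = 36.1998 + 16.7723
ŷ = 52.9721

This is a point prediction; actual observations scatter around it by roughly the residual standard deviation.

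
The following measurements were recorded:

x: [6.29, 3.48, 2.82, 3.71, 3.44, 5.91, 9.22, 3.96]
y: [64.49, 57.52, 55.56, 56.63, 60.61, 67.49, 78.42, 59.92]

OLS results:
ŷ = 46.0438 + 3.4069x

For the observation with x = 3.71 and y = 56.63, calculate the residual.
Residual = -2.0534

The residual is the difference between the actual value and the predicted value:

Residual = y - ŷ

Step 1: Calculate predicted value
ŷ = 46.0438 + 3.4069 × 3.71
ŷ = 58.6834

Step 2: Calculate residual
Residual = 56.63 - 58.6834
Residual = -2.0534

The residual is negative, so the observed y = 56.63 sits below the regression line (the line overestimates it by 2.0534).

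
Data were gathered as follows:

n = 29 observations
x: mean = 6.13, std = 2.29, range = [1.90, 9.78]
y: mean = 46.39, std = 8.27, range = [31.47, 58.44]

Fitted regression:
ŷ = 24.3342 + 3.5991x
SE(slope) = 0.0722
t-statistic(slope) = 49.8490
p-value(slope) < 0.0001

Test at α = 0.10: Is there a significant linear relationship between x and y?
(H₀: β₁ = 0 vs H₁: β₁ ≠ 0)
Since p-value < 0.0001 < α = 0.10, reject H₀ — the slope is significantly different from 0.

Hypothesis test for the slope coefficient:

H₀: β₁ = 0 (no linear relationship)
H₁: β₁ ≠ 0 (linear relationship exists)

Test statistic: t = β̂₁ / SE(β̂₁) = 3.5991 / 0.0722 = 49.8490

The p-value (<0.0001) is the probability, under H₀, of a t-statistic at least as extreme as |t| = 49.8490 (two-sided, df = n − 2 = 27).

Decision rule: reject H₀ if p-value < α.
p-value < 0.0001 < α = 0.10 → reject H₀.

At α = 0.10 the data do provide convincing evidence of a nonzero slope.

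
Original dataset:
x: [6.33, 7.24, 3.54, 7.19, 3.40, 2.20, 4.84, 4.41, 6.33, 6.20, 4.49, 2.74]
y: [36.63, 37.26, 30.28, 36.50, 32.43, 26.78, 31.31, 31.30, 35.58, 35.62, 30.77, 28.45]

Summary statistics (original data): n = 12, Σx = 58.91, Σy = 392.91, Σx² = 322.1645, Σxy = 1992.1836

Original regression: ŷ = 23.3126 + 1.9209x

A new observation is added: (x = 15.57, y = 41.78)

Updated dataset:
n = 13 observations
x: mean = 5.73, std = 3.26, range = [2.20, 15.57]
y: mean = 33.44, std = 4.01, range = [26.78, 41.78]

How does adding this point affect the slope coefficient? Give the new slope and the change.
New slope β₁ = 1.1043 versus 1.9209 before: a change of -0.8166 (-42.5%).

x = 15.57 lies well outside the original x-range [2.20, 7.24] (x̄ ≈ 4.91), so this observation has high leverage and can move the slope substantially.

Step 1: Update the sums with the new point (n goes from 12 to 13)
Σx  = 58.91 + 15.57 = 74.48
Σy  = 392.91 + 41.78 = 434.69
Σx² = 322.1645 + 15.57² = 322.1645 + 242.4249 = 564.5894
Σxy = 1992.1836 + 15.57×41.78 = 1992.1836 + 650.5146 = 2642.6982

Step 2: Recompute the slope with b₁ = (nΣxy − ΣxΣy) / (nΣx² − (Σx)²)
Numerator   = 13×2642.6982 − 74.48×434.69 = 34355.0766 − 32375.7112 = 1979.3654
Denominator = 13×564.5894 − 74.48² = 7339.6622 − 5547.2704 = 1792.3918
b₁(new) = 1979.3654 / 1792.3918 = 1.1043

(Same formula on the original sums: (12×1992.1836 − 58.91×392.91) / (12×322.1645 − 58.91²) = 759.8751 / 395.5859 = 1.9209, matching the given fit.)

Step 3: Change in slope
Δβ₁ = 1.1043 − 1.9209 = -0.8166
Relative change = -0.8166 / 1.9209 × 100% = -42.5%
→ the slope decreases when the point is added.

Because the point sits below the extension of the original line at a high-leverage x, it tilts the fit down.
In practice: check such a point for data-entry or measurement error; refit with and without it and report both if conclusions differ.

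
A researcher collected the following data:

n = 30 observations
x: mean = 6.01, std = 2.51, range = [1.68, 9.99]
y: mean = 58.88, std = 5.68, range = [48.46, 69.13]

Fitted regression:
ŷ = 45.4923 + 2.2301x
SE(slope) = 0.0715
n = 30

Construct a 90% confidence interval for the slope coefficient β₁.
The 90% CI for β₁ is (2.1085, 2.3517)

Confidence interval for the slope:

The 90% CI for β₁ is: β̂₁ ± t*(α/2, n-2) × SE(β̂₁)

Step 1: Find critical t-value
- Confidence level = 0.9
- Degrees of freedom = n - 2 = 30 - 2 = 28
- t*(α/2, 28) = 1.7011

Step 2: Calculate margin of error
Margin = 1.7011 × 0.0715 = 0.1216

Step 3: Construct interval
CI = 2.2301 ± 0.1216
CI = (2.1085, 2.3517)

Interpretation: intervals built this way capture the true β₁ in 90% of repeated samples; here the plausible range for the per-unit effect of x on y is 2.1085 to 2.3517.
Since 0 is outside the interval, a two-sided test at α = 0.10 would reject H₀: β₁ = 0.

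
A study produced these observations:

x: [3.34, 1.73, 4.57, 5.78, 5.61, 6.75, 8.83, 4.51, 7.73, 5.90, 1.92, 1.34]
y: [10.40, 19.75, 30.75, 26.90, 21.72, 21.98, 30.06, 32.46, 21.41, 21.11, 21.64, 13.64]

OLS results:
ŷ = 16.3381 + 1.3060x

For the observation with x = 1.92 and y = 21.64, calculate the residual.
Residual = 2.7944

The residual is the difference between the actual value and the predicted value:

Residual = y - ŷ

Step 1: Calculate predicted value
ŷ = 16.3381 + 1.3060 × 1.92
ŷ = 18.8456

Step 2: Calculate residual
Residual = 21.64 - 18.8456
Residual = 2.7944

Sign check: y > ŷ, so the point is above the line and the fit underestimates here.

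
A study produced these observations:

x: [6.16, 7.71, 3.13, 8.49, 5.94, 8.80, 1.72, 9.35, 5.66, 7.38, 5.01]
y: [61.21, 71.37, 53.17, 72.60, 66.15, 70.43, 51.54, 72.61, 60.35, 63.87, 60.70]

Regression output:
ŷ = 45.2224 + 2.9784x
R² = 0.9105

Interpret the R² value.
R² = 0.9105 means 91.05% of the variation in y is explained by the linear relationship with x. This indicates a strong fit.

R² (coefficient of determination) measures the proportion of variance in y explained by the regression model.

Here R² = 0.9105:
- Explained: 91.05% of the variation in y
- Unexplained (residual): 100% − 91.05% = 8.95%
- Rule of thumb (below 0.3 weak; 0.3 to below 0.7 moderate; 0.7 and above strong) → strong

Equivalently, for simple linear regression R² = r², so |r| = √0.9105 ≈ 0.9542.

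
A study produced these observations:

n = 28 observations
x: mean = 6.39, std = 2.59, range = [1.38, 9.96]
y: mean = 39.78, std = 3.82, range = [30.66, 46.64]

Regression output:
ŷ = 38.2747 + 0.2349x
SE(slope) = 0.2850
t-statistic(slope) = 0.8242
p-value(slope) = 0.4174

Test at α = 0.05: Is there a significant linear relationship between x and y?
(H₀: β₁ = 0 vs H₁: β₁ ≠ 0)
p-value = 0.4174 ≥ α = 0.05, so we fail to reject H₀. The relationship is not significant.

Hypothesis test for the slope coefficient:

H₀: β₁ = 0 (no linear relationship)
H₁: β₁ ≠ 0 (linear relationship exists)

Test statistic: t = β̂₁ / SE(β̂₁) = 0.2349 / 0.2850 = 0.8242

p = 0.4174: how often a slope estimate this far from 0 (in SE units) would arise by chance if β₁ were truly 0.

Decision rule: reject H₀ if p-value < α.
p-value = 0.4174 ≥ α = 0.05 → fail to reject H₀.

Conclusion: the linear association between x and y is not significant at the 5% level.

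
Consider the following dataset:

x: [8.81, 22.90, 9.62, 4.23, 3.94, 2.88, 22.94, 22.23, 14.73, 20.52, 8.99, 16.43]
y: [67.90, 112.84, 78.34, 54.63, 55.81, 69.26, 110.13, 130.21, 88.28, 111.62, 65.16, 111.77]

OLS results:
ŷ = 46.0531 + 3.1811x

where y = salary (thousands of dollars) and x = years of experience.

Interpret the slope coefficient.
An increase of one year in experience is associated with a 3.1811 thousand dollars increase in predicted salary.

β₁ = 3.1811 is the change in predicted salary (thousand dollars) per additional year of experience.

Interpretation:
- Experience up by 1 year → predicted salary increases by 3.1811 thousand dollars
- The effect is assumed constant over the observed range of x (linearity)
- The sign (+) gives the direction; the magnitude 3.1811 gives the size of the effect per year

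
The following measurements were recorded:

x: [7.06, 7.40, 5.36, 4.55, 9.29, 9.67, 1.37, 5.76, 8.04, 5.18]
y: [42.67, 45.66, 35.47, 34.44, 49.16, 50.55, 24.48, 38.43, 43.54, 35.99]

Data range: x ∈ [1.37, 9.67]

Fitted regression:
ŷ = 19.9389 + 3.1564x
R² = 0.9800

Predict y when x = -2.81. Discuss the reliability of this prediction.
ŷ = 11.0694, but this is extrapolation (below the data range [1.37, 9.67]) and may be unreliable.

Prediction calculation:
ŷ = 19.9389 + 3.1564 × (-2.81)
ŷ = 11.0694

Reliability:
- Data range: x ∈ [1.37, 9.67]
- Prediction point: x = -2.81 is 4.18 units below the observed range → this is EXTRAPOLATION, not interpolation

Why that matters here:
- The linear relationship may not hold outside the observed range
- The standard error of prediction grows with (x − x̄)², and x = -2.81 is far from x̄ = 6.37
- There are no observations near this x to validate the fitted line there

A defensible statement: 'if the linear trend continued to x = -2.81, y would be about 11.0694' — the premise is untested.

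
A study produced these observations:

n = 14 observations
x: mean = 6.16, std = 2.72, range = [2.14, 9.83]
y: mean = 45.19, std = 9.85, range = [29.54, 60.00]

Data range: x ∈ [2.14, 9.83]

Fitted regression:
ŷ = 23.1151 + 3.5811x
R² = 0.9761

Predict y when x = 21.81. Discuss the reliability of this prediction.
The equation gives ŷ = 101.2189; however x = 21.81 is 11.98 units above the observed range, so this extrapolated value should not be trusted.

Prediction calculation:
ŷ = 23.1151 + 3.5811 × 21.81
ŷ = 101.2189

Reliability:
- Data range: x ∈ [2.14, 9.83]
- Prediction point: x = 21.81 is 11.98 units above the observed range → this is EXTRAPOLATION, not interpolation

Why that matters here:
- There are no observations near this x to validate the fitted line there
- The linear relationship may not hold outside the observed range

A defensible statement: 'if the linear trend continued to x = 21.81, y would be about 101.2189' — the premise is untested.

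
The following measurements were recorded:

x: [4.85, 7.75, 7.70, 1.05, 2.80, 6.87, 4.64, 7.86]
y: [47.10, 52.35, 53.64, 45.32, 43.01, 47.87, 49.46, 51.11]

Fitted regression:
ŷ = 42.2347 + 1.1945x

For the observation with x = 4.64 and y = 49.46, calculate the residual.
Residual = 1.6828

The residual is the difference between the actual value and the predicted value:

Residual = y - ŷ

Step 1: Calculate predicted value
ŷ = 42.2347 + 1.1945 × 4.64
ŷ = 47.7772

Step 2: Calculate residual
Residual = 49.46 - 47.7772
Residual = 1.6828

Interpretation: the model underestimates the actual value by 1.6828 at this point (positive residual → observation lies above the fitted line).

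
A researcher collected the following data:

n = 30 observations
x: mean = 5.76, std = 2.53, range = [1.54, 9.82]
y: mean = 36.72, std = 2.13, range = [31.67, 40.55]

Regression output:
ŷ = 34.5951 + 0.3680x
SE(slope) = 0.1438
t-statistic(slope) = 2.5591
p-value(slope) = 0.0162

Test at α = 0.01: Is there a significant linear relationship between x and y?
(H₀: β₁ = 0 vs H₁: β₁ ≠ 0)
Since p-value = 0.0162 ≥ α = 0.01, fail to reject H₀ — the slope is not significantly different from 0.

Hypothesis test for the slope coefficient:

H₀: β₁ = 0 (no linear relationship)
H₁: β₁ ≠ 0 (linear relationship exists)

Test statistic: t = β̂₁ / SE(β̂₁) = 0.3680 / 0.1438 = 2.5591

p = 0.0162: how often a slope estimate this far from 0 (in SE units) would arise by chance if β₁ were truly 0.

Decision rule: reject H₀ if p-value < α.
p-value = 0.0162 ≥ α = 0.01 → fail to reject H₀.

Conclusion: the linear association between x and y is not significant at the 1% level.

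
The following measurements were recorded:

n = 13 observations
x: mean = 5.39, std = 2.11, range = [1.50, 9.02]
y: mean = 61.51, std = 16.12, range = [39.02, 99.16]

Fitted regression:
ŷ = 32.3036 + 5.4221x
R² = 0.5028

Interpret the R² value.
The model explains 50.28% of the variance in y (R² = 0.5028), leaving 49.72% unexplained; the fit is moderate.

R² (coefficient of determination) measures the proportion of variance in y explained by the regression model.

Here R² = 0.5028:
- Explained: 50.28% of the variation in y
- Unexplained (residual): 100% − 50.28% = 49.72%
- Rule of thumb (below 0.3 weak; 0.3 to below 0.7 moderate; 0.7 and above strong) → moderate

Note: R² says nothing about causation, and a high R² does not by itself mean the linear form is appropriate — check the residuals.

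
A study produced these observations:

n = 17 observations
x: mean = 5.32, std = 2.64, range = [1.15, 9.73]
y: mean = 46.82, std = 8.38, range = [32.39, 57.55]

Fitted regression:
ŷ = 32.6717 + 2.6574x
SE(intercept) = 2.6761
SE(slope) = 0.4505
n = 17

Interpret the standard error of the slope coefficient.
SE(slope) = 0.4505 measures the uncertainty in the estimated slope. The coefficient is estimated precisely (SE/|β̂₁| = 17.0%).

SE(β̂₁) = 0.4505 says: if we drew many samples of n = 17 from the same population and refit each time, the fitted slopes would scatter with a standard deviation of roughly 0.4505 around the true β₁.

Relative precision:
- SE / |β̂₁| = 0.4505 / 2.6574 = 17.0%
- Rule of thumb (under 20%: precise; 20% to under 50%: moderately precise; 50% or more: imprecise) → precise

Rough 95% range (±2 SE): 2.6574 ± 0.9010 → (1.7564, 3.5584).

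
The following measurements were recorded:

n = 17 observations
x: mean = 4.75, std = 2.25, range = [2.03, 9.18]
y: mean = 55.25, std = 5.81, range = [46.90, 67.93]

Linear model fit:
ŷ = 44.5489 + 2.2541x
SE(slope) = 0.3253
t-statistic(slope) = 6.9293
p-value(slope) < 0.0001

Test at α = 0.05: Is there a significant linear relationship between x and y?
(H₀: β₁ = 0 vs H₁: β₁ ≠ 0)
p-value < 0.0001 < α = 0.05, so we reject H₀. The relationship is significant.

Hypothesis test for the slope coefficient:

H₀: β₁ = 0 (no linear relationship)
H₁: β₁ ≠ 0 (linear relationship exists)

Test statistic: t = β̂₁ / SE(β̂₁) = 2.2541 / 0.3253 = 6.9293

The p-value (<0.0001) is the probability, under H₀, of a t-statistic at least as extreme as |t| = 6.9293 (two-sided, df = n − 2 = 15).

Decision rule: reject H₀ if p-value < α.
p-value < 0.0001 < α = 0.05 → reject H₀.

Conclusion: the linear association between x and y is significant at the 5% level.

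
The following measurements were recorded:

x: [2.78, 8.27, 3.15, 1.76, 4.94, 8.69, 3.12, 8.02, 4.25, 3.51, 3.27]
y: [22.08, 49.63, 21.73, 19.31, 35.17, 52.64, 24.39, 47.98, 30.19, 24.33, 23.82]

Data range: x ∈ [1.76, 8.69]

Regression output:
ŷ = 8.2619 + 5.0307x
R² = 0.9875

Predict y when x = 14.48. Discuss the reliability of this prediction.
ŷ = 81.1064, but this is extrapolation (above the data range [1.76, 8.69]) and may be unreliable.

Prediction calculation:
ŷ = 8.2619 + 5.0307 × 14.48
ŷ = 81.1064

Reliability:
- Data range: x ∈ [1.76, 8.69]
- Prediction point: x = 14.48 is 5.79 units above the observed range → this is EXTRAPOLATION, not interpolation

Why that matters here:
- The linear relationship may not hold outside the observed range
- The standard error of prediction grows with (x − x̄)², and x = 14.48 is far from x̄ = 4.71
- Real relationships often flatten, saturate, or turn nonlinear at extremes

A defensible statement: 'if the linear trend continued to x = 14.48, y would be about 81.1064' — the premise is untested.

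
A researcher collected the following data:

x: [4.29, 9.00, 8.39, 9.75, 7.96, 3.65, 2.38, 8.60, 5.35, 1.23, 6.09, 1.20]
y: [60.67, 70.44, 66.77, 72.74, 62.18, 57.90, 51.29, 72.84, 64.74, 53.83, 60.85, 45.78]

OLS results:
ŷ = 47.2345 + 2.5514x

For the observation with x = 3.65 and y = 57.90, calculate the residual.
Residual = 1.3529

The residual is the difference between the actual value and the predicted value:

Residual = y - ŷ

Step 1: Calculate predicted value
ŷ = 47.2345 + 2.5514 × 3.65
ŷ = 56.5471

Step 2: Calculate residual
Residual = 57.90 - 56.5471
Residual = 1.3529

The residual is positive, so the observed y = 57.90 sits above the regression line (the line underestimates it by 1.3529).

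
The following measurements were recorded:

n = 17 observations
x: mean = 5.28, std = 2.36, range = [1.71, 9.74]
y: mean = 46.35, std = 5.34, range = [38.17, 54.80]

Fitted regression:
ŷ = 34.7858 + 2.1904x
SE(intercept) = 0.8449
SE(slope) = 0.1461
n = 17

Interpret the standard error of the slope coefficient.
The slope 2.1904 is pinned down to within about ±0.1461 (one SE) by these data — relative uncertainty 6.7%, i.e. precise.

SE(β̂₁) = 0.1461 says: if we drew many samples of n = 17 from the same population and refit each time, the fitted slopes would scatter with a standard deviation of roughly 0.1461 around the true β₁.

Relative precision:
- SE / |β̂₁| = 0.1461 / 2.1904 = 6.7%
- Rule of thumb (under 20%: precise; 20% to under 50%: moderately precise; 50% or more: imprecise) → precise

Link to the t-test: t = β̂₁ / SE(β̂₁) = 2.1904 / 0.1461 = 14.9925, the statistic for H₀: β₁ = 0.

What drives SE(β̂₁): larger n (here n = 17) → smaller SE.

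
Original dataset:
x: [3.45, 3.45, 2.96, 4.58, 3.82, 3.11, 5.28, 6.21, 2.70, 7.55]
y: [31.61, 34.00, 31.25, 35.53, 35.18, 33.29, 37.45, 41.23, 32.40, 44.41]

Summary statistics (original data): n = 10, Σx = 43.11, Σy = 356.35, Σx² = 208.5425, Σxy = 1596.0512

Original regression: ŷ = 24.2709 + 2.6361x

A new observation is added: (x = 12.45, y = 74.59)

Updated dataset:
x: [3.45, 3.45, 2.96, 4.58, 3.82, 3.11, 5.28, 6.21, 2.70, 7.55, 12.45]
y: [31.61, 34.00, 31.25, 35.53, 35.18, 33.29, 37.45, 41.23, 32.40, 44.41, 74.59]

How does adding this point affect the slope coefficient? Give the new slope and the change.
Adding the point moves β₁ from 2.6361 to 4.1977, i.e. it increases by 1.5616 (+59.2%).

x = 12.45 lies well outside the original x-range [2.70, 7.55] (x̄ ≈ 4.31), so this observation has high leverage and can move the slope substantially.

Step 1: Update the sums with the new point (n goes from 10 to 11)
Σx  = 43.11 + 12.45 = 55.56
Σy  = 356.35 + 74.59 = 430.94
Σx² = 208.5425 + 12.45² = 208.5425 + 155.0025 = 363.5450
Σxy = 1596.0512 + 12.45×74.59 = 1596.0512 + 928.6455 = 2524.6967

Step 2: Recompute the slope with b₁ = (nΣxy − ΣxΣy) / (nΣx² − (Σx)²)
Numerator   = 11×2524.6967 − 55.56×430.94 = 27771.6637 − 23943.0264 = 3828.6373
Denominator = 11×363.5450 − 55.56² = 3998.9950 − 3086.9136 = 912.0814
b₁(new) = 3828.6373 / 912.0814 = 4.1977

(Same formula on the original sums: (10×1596.0512 − 43.11×356.35) / (10×208.5425 − 43.11²) = 598.2635 / 226.9529 = 2.6361, matching the given fit.)

Step 3: Change in slope
Δβ₁ = 4.1977 − 2.6361 = +1.5616
Relative change = +1.5616 / 2.6361 × 100% = +59.2%
→ the slope increases when the point is added.

Because the point sits above the extension of the original line at a high-leverage x, it tilts the fit up.
In practice: check such a point for data-entry or measurement error; examine leverage (hᵢ) and Cook's distance rather than deleting it automatically.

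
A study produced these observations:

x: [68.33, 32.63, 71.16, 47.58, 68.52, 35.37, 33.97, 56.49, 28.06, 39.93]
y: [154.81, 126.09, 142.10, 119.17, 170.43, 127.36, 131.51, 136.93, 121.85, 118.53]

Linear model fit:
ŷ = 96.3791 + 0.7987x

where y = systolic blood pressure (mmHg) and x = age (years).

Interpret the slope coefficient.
For each additional year of age, predicted blood pressure increases by approximately 0.7987 mmHg.

β₁ = 0.7987 is the change in predicted blood pressure (mmHg) per additional year of age.

Interpretation:
- Age up by 1 year → predicted blood pressure increases by 0.7987 mmHg
- The effect is assumed constant over the observed range of x (linearity)
- The sign (+) gives the direction; the magnitude 0.7987 gives the size of the effect per year

The intercept β₀ = 96.3791 is the predicted blood pressure when age = 0; since the smallest observed x is 28.06, this is an extrapolation and mainly anchors the line.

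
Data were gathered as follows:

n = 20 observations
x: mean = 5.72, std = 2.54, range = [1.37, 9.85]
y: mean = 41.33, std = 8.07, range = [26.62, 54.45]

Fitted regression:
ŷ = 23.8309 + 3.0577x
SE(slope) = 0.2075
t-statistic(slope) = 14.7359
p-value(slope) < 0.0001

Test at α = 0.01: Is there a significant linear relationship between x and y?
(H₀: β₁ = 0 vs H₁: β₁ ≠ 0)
p-value < 0.0001 < α = 0.01, so we reject H₀. The relationship is significant.

Hypothesis test for the slope coefficient:

H₀: β₁ = 0 (no linear relationship)
H₁: β₁ ≠ 0 (linear relationship exists)

Test statistic: t = β̂₁ / SE(β̂₁) = 3.0577 / 0.2075 = 14.7359

p < 0.0001: how often a slope estimate this far from 0 (in SE units) would arise by chance if β₁ were truly 0.

Decision rule: reject H₀ if p-value < α.
p-value < 0.0001 < α = 0.01 → reject H₀.

Conclusion: the linear association between x and y is significant at the 1% level.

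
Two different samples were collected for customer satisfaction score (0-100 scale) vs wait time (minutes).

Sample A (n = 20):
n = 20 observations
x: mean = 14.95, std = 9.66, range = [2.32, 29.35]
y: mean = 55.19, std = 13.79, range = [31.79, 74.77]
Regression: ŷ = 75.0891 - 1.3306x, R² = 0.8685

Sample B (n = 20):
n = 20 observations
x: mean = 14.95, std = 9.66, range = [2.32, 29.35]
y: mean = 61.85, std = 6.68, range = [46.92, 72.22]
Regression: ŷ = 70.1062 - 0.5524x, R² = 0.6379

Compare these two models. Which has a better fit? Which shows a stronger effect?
Model A has the better fit (R² = 0.8685 vs 0.6379). Model A shows the stronger effect (|β₁| = 1.3306 vs 0.5524).

Model Comparison:

Fit — compare R²:
- Model A: R² = 0.8685 → 86.85% of variance in satisfaction score explained
- Model B: R² = 0.6379 → 63.79% of variance in satisfaction score explained
- 0.8685 > 0.6379 → Model A has the better fit

Effect size (slope magnitude):
- Model A: β₁ = -1.3306 → predicted satisfaction score falls 1.3306 points per additional minute of wait time
- Model B: β₁ = -0.5524 → predicted satisfaction score falls 0.5524 points per additional minute of wait time
- |-1.3306| > |-0.5524| → Model A shows the stronger marginal effect

Notes:
- A better fit (higher R²) doesn't necessarily mean a more important relationship.
- The two samples could reflect different populations, time periods, or measurement quality.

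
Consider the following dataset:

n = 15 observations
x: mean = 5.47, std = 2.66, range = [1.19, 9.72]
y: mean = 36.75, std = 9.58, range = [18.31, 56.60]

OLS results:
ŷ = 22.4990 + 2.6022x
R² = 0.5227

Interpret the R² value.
About 52.27% of the variability in y is accounted for by the regression on x (R² = 0.5227) — a moderate linear fit.

R² (coefficient of determination) measures the proportion of variance in y explained by the regression model.

Here R² = 0.5227:
- Explained: 52.27% of the variation in y
- Unexplained (residual): 100% − 52.27% = 47.73%
- Rule of thumb (below 0.3 weak; 0.3 to below 0.7 moderate; 0.7 and above strong) → moderate

Calculation: R² = 1 − (SS_res / SS_tot), where SS_res is the sum of squared residuals and SS_tot the total sum of squares.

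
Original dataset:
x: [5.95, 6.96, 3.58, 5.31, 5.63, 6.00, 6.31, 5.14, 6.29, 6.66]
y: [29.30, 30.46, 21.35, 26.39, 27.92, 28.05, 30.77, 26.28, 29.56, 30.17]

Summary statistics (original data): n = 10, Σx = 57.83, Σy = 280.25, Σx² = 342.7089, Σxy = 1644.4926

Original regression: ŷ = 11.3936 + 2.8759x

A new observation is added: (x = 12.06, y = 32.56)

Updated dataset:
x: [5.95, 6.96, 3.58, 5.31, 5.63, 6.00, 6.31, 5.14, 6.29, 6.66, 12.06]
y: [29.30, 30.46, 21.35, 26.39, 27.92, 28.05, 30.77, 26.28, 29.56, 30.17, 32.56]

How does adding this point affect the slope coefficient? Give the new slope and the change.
The slope changes from 2.8759 to 1.1267 (change of -1.7492, or -60.8%).

The new point has HIGH LEVERAGE: x = 12.06 is far from the original mean x̄ = 57.83/10 ≈ 5.78 (original range [3.58, 6.96]).

Step 1: Update the sums with the new point (n goes from 10 to 11)
Σx  = 57.83 + 12.06 = 69.89
Σy  = 280.25 + 32.56 = 312.81
Σx² = 342.7089 + 12.06² = 342.7089 + 145.4436 = 488.1525
Σxy = 1644.4926 + 12.06×32.56 = 1644.4926 + 392.6736 = 2037.1662

Step 2: Recompute the slope with b₁ = (nΣxy − ΣxΣy) / (nΣx² − (Σx)²)
Numerator   = 11×2037.1662 − 69.89×312.81 = 22408.8282 − 21862.2909 = 546.5373
Denominator = 11×488.1525 − 69.89² = 5369.6775 − 4884.6121 = 485.0654
b₁(new) = 546.5373 / 485.0654 = 1.1267

(Same formula on the original sums: (10×1644.4926 − 57.83×280.25) / (10×342.7089 − 57.83²) = 238.0685 / 82.7801 = 2.8759, matching the given fit.)

Step 3: Change in slope
Δβ₁ = 1.1267 − 2.8759 = -1.7492
Relative change = -1.7492 / 2.8759 × 100% = -60.8%
→ the slope decreases when the point is added.

Because the point sits below the extension of the original line at a high-leverage x, it tilts the fit down.
In practice: investigate whether it comes from the same population as the rest of the sample.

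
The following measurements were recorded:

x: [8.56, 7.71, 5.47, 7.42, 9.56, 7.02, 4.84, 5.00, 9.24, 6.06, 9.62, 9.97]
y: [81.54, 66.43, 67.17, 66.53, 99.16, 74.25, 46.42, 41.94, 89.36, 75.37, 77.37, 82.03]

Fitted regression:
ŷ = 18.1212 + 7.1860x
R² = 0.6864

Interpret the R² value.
About 68.64% of the variability in y is accounted for by the regression on x (R² = 0.6864) — a moderate linear fit.

R² = 1 − SS_res/SS_tot compares the residual scatter to the total scatter of y about its mean.

Here R² = 0.6864:
- Explained: 68.64% of the variation in y
- Unexplained (residual): 100% − 68.64% = 31.36%
- Rule of thumb (below 0.3 weak; 0.3 to below 0.7 moderate; 0.7 and above strong) → moderate

Equivalently, for simple linear regression R² = r², so |r| = √0.6864 ≈ 0.8285.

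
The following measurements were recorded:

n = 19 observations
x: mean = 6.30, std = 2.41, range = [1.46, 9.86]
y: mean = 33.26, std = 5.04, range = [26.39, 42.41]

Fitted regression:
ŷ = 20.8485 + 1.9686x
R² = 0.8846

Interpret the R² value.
The model explains 88.46% of the variance in y (R² = 0.8846), leaving 11.54% unexplained; the fit is strong.

The coefficient of determination R² is the fraction of the total variation in y that the fitted line accounts for.

Here R² = 0.8846:
- Explained: 88.46% of the variation in y
- Unexplained (residual): 100% − 88.46% = 11.54%
- Rule of thumb (below 0.3 weak; 0.3 to below 0.7 moderate; 0.7 and above strong) → strong

Note: R² says nothing about causation, and a high R² does not by itself mean the linear form is appropriate — check the residuals.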